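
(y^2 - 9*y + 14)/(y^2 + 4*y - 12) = (y - 7)/(y + 6)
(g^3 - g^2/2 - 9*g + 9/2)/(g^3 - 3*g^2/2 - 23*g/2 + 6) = (g - 3)/(g - 4)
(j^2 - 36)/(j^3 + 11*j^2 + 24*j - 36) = (j - 6)/(j^2 + 5*j - 6)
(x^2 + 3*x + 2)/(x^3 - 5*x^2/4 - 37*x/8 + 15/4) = 8*(x + 1)/(8*x^2 - 26*x + 15)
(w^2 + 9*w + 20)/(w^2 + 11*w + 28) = (w + 5)/(w + 7)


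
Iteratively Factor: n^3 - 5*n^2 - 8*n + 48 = (n + 3)*(n^2 - 8*n + 16) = (n - 4)*(n + 3)*(n - 4)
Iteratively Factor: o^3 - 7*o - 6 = (o + 1)*(o^2 - o - 6) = (o + 1)*(o + 2)*(o - 3)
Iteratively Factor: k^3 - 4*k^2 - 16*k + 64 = (k + 4)*(k^2 - 8*k + 16) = (k - 4)*(k + 4)*(k - 4)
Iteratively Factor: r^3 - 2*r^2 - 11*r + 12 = (r - 4)*(r^2 + 2*r - 3) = (r - 4)*(r + 3)*(r - 1)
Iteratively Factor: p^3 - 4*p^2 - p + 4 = (p + 1)*(p^2 - 5*p + 4) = (p - 4)*(p + 1)*(p - 1)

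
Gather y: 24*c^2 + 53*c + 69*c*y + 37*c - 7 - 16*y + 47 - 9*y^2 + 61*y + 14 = 24*c^2 + 90*c - 9*y^2 + y*(69*c + 45) + 54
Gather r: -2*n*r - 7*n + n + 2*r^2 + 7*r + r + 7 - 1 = -6*n + 2*r^2 + r*(8 - 2*n) + 6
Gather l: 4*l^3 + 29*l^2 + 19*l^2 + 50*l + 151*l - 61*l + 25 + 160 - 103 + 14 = 4*l^3 + 48*l^2 + 140*l + 96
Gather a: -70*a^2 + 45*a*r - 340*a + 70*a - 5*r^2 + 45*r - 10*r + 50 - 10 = -70*a^2 + a*(45*r - 270) - 5*r^2 + 35*r + 40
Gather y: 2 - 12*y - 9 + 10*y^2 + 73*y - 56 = 10*y^2 + 61*y - 63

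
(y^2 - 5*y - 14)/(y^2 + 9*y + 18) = (y^2 - 5*y - 14)/(y^2 + 9*y + 18)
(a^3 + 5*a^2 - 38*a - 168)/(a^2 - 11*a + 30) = (a^2 + 11*a + 28)/(a - 5)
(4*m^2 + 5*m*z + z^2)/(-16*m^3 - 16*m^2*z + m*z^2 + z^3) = 1/(-4*m + z)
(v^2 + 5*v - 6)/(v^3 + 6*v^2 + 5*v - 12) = (v + 6)/(v^2 + 7*v + 12)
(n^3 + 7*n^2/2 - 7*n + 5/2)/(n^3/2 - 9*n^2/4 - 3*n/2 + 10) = 2*(2*n^3 + 7*n^2 - 14*n + 5)/(2*n^3 - 9*n^2 - 6*n + 40)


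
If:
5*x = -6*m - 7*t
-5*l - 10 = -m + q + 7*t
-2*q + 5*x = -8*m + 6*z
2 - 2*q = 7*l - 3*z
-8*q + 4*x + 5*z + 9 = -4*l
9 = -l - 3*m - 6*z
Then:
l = -8553/11317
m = -30690/11317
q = 40945/11317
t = -142040/79219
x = 65236/11317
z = -205/11317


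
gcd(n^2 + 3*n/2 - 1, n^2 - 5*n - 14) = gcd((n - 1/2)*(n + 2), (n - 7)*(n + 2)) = n + 2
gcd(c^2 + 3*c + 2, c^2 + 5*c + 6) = c + 2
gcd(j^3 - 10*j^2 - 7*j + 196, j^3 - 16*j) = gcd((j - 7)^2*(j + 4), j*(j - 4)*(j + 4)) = j + 4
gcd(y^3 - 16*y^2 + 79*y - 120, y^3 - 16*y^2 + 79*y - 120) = y^3 - 16*y^2 + 79*y - 120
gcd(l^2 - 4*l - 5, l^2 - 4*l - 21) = 1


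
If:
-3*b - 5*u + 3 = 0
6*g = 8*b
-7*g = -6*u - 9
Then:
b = 189/194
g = 126/97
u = 3/194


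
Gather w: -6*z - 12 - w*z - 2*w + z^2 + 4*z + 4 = w*(-z - 2) + z^2 - 2*z - 8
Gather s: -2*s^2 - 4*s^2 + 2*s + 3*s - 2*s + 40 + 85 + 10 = -6*s^2 + 3*s + 135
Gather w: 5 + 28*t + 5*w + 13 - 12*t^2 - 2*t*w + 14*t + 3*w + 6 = -12*t^2 + 42*t + w*(8 - 2*t) + 24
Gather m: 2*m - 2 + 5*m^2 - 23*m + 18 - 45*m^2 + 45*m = -40*m^2 + 24*m + 16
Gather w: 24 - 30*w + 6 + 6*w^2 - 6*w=6*w^2 - 36*w + 30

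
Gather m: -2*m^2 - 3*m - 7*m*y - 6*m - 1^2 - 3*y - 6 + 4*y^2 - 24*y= -2*m^2 + m*(-7*y - 9) + 4*y^2 - 27*y - 7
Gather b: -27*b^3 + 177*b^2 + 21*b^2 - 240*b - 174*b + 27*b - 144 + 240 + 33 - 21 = -27*b^3 + 198*b^2 - 387*b + 108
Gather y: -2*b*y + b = -2*b*y + b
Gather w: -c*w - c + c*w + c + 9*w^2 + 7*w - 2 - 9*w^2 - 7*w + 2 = 0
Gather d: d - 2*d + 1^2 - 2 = -d - 1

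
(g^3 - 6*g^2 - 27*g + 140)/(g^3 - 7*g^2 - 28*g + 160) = (g - 7)/(g - 8)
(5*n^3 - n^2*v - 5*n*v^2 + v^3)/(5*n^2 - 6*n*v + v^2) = n + v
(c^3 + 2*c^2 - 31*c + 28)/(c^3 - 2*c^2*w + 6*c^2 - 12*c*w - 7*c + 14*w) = (4 - c)/(-c + 2*w)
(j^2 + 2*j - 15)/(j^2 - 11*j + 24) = (j + 5)/(j - 8)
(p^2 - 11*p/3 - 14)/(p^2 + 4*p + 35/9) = 3*(p - 6)/(3*p + 5)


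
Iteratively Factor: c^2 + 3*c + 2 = (c + 1)*(c + 2)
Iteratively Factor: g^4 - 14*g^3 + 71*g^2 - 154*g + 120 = (g - 4)*(g^3 - 10*g^2 + 31*g - 30) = (g - 4)*(g - 2)*(g^2 - 8*g + 15) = (g - 4)*(g - 3)*(g - 2)*(g - 5)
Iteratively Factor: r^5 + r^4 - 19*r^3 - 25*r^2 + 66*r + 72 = (r + 3)*(r^4 - 2*r^3 - 13*r^2 + 14*r + 24) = (r - 4)*(r + 3)*(r^3 + 2*r^2 - 5*r - 6) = (r - 4)*(r + 3)^2*(r^2 - r - 2) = (r - 4)*(r + 1)*(r + 3)^2*(r - 2)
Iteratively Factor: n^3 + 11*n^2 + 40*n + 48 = (n + 4)*(n^2 + 7*n + 12) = (n + 3)*(n + 4)*(n + 4)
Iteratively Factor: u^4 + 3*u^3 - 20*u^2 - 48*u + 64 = (u + 4)*(u^3 - u^2 - 16*u + 16) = (u - 4)*(u + 4)*(u^2 + 3*u - 4) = (u - 4)*(u - 1)*(u + 4)*(u + 4)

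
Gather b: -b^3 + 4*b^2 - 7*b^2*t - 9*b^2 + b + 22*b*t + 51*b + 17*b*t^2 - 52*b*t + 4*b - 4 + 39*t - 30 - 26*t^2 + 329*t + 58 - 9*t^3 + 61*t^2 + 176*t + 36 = -b^3 + b^2*(-7*t - 5) + b*(17*t^2 - 30*t + 56) - 9*t^3 + 35*t^2 + 544*t + 60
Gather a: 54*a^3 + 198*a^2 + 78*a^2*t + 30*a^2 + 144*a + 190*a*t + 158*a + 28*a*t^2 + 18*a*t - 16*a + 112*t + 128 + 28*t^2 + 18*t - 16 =54*a^3 + a^2*(78*t + 228) + a*(28*t^2 + 208*t + 286) + 28*t^2 + 130*t + 112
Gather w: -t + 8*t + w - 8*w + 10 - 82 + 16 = 7*t - 7*w - 56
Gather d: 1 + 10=11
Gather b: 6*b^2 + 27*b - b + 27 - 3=6*b^2 + 26*b + 24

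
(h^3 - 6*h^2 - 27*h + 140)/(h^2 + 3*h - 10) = (h^2 - 11*h + 28)/(h - 2)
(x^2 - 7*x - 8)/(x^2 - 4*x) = (x^2 - 7*x - 8)/(x*(x - 4))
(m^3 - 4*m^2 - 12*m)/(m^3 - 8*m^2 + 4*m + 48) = m/(m - 4)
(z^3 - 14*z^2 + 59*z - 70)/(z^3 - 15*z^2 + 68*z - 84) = (z - 5)/(z - 6)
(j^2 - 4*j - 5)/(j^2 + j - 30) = (j + 1)/(j + 6)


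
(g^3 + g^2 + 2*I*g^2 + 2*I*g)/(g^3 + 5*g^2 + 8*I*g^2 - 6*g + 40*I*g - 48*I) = g*(g^2 + g*(1 + 2*I) + 2*I)/(g^3 + g^2*(5 + 8*I) + 2*g*(-3 + 20*I) - 48*I)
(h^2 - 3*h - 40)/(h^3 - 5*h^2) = (h^2 - 3*h - 40)/(h^2*(h - 5))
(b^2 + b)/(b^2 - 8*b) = (b + 1)/(b - 8)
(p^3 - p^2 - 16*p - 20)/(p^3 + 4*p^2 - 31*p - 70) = (p + 2)/(p + 7)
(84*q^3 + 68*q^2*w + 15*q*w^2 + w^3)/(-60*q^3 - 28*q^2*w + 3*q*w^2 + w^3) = (-7*q - w)/(5*q - w)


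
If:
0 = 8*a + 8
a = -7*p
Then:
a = -1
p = 1/7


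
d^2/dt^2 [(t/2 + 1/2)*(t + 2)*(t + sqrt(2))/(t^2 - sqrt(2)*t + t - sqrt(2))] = 4*(1 + sqrt(2))/(t^3 - 3*sqrt(2)*t^2 + 6*t - 2*sqrt(2))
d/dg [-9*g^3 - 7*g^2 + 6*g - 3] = -27*g^2 - 14*g + 6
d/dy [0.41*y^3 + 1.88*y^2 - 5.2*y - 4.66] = 1.23*y^2 + 3.76*y - 5.2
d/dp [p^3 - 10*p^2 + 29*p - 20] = 3*p^2 - 20*p + 29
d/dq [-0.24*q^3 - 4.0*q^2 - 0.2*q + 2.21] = -0.72*q^2 - 8.0*q - 0.2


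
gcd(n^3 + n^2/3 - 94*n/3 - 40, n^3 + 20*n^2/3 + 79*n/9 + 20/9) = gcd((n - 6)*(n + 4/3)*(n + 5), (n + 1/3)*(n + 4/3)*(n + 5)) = n^2 + 19*n/3 + 20/3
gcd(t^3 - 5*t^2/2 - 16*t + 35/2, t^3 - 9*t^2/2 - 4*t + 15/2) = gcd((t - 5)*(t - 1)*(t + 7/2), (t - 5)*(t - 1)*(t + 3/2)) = t^2 - 6*t + 5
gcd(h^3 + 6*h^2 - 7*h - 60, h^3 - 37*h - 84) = h + 4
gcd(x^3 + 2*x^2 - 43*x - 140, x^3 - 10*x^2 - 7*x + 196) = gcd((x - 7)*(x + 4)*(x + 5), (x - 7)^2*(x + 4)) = x^2 - 3*x - 28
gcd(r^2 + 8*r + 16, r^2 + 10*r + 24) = r + 4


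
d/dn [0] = 0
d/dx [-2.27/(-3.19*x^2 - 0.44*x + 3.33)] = (-14.4826*x - 0.9988)/(3.19*x^2 + 0.44*x - 3.33)^2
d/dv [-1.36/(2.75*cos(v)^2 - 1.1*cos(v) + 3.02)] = (1.496 - 7.48*cos(v))*sin(v)/(2.75*cos(v)^2 - 1.1*cos(v) + 3.02)^2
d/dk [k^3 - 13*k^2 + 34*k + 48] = 3*k^2 - 26*k + 34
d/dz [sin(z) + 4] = cos(z)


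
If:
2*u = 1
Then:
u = 1/2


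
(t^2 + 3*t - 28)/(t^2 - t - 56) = (t - 4)/(t - 8)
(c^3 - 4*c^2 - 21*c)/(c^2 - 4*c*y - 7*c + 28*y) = c*(-c - 3)/(-c + 4*y)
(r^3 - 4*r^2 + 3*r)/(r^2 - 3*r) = r - 1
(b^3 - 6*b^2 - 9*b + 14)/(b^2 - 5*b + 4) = (b^2 - 5*b - 14)/(b - 4)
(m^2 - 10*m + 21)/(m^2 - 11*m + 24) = (m - 7)/(m - 8)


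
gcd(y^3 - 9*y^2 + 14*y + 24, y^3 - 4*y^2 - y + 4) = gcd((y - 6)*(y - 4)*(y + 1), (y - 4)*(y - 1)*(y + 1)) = y^2 - 3*y - 4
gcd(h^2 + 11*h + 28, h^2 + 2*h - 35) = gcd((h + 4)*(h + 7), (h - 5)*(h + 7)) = h + 7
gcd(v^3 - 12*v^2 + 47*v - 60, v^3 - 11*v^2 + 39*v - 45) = v^2 - 8*v + 15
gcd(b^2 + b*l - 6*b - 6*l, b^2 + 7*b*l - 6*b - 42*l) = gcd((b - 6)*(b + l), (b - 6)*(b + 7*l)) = b - 6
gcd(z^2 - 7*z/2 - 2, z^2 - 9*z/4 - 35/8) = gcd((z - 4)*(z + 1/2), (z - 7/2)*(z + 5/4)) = 1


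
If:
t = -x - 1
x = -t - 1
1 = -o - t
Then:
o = x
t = -x - 1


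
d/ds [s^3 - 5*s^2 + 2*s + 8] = 3*s^2 - 10*s + 2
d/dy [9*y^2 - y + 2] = 18*y - 1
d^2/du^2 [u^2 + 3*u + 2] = 2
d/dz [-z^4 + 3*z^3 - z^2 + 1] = z*(-4*z^2 + 9*z - 2)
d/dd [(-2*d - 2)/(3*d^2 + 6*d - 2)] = 2*(-3*d^2 - 6*d + 6*(d + 1)^2 + 2)/(3*d^2 + 6*d - 2)^2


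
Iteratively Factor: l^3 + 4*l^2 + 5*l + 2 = (l + 1)*(l^2 + 3*l + 2) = (l + 1)^2*(l + 2)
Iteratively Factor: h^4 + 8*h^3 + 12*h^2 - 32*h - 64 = (h - 2)*(h^3 + 10*h^2 + 32*h + 32) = (h - 2)*(h + 4)*(h^2 + 6*h + 8) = (h - 2)*(h + 2)*(h + 4)*(h + 4)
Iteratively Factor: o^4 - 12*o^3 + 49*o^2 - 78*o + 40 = (o - 2)*(o^3 - 10*o^2 + 29*o - 20) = (o - 2)*(o - 1)*(o^2 - 9*o + 20) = (o - 5)*(o - 2)*(o - 1)*(o - 4)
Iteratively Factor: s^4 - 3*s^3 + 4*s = (s)*(s^3 - 3*s^2 + 4) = s*(s - 2)*(s^2 - s - 2) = s*(s - 2)*(s + 1)*(s - 2)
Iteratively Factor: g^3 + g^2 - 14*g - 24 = (g + 2)*(g^2 - g - 12) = (g - 4)*(g + 2)*(g + 3)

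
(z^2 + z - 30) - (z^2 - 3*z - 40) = 4*z + 10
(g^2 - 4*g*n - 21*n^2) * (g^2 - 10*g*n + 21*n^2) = g^4 - 14*g^3*n + 40*g^2*n^2 + 126*g*n^3 - 441*n^4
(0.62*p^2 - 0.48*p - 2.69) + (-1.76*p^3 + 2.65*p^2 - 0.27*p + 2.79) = -1.76*p^3 + 3.27*p^2 - 0.75*p + 0.1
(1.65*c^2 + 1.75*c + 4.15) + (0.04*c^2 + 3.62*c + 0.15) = 1.69*c^2 + 5.37*c + 4.3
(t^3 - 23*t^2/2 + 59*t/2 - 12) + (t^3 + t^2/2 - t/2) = 2*t^3 - 11*t^2 + 29*t - 12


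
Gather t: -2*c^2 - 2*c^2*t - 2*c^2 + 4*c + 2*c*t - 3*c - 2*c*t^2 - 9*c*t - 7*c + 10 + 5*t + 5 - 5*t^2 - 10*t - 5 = -4*c^2 - 6*c + t^2*(-2*c - 5) + t*(-2*c^2 - 7*c - 5) + 10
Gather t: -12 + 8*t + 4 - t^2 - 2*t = -t^2 + 6*t - 8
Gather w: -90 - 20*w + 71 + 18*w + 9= -2*w - 10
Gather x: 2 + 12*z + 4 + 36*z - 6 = 48*z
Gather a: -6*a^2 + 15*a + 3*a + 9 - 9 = -6*a^2 + 18*a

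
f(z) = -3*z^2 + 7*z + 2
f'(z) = 7 - 6*z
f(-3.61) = -62.37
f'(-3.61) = 28.66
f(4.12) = -20.08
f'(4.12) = -17.72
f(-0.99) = -7.87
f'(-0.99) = 12.94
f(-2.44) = -32.94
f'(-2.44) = 21.64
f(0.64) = 5.25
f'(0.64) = 3.16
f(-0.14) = 0.96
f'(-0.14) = 7.84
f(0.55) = 4.94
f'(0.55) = 3.70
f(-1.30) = -12.17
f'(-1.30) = 14.80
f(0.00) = 2.00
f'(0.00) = 7.00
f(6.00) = -64.00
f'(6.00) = -29.00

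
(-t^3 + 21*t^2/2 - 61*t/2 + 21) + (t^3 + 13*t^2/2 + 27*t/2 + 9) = 17*t^2 - 17*t + 30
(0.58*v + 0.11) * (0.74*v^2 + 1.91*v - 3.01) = 0.4292*v^3 + 1.1892*v^2 - 1.5357*v - 0.3311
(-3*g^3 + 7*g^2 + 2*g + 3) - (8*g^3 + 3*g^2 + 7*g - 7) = -11*g^3 + 4*g^2 - 5*g + 10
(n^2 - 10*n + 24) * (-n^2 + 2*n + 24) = -n^4 + 12*n^3 - 20*n^2 - 192*n + 576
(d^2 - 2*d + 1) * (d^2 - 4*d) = d^4 - 6*d^3 + 9*d^2 - 4*d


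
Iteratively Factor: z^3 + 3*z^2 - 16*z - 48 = (z + 4)*(z^2 - z - 12) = (z - 4)*(z + 4)*(z + 3)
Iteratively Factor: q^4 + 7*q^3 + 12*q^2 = (q + 4)*(q^3 + 3*q^2) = q*(q + 4)*(q^2 + 3*q) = q^2*(q + 4)*(q + 3)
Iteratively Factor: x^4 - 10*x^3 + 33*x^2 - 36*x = (x - 4)*(x^3 - 6*x^2 + 9*x) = (x - 4)*(x - 3)*(x^2 - 3*x) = (x - 4)*(x - 3)^2*(x)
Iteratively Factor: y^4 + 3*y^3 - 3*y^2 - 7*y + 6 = (y - 1)*(y^3 + 4*y^2 + y - 6) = (y - 1)*(y + 3)*(y^2 + y - 2) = (y - 1)^2*(y + 3)*(y + 2)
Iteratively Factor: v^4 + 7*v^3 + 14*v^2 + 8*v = (v + 1)*(v^3 + 6*v^2 + 8*v) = (v + 1)*(v + 2)*(v^2 + 4*v) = (v + 1)*(v + 2)*(v + 4)*(v)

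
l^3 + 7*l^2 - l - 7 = (l - 1)*(l + 1)*(l + 7)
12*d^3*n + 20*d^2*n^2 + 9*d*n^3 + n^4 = n*(d + n)*(2*d + n)*(6*d + n)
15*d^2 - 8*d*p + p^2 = (-5*d + p)*(-3*d + p)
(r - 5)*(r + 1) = r^2 - 4*r - 5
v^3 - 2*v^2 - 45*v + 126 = (v - 6)*(v - 3)*(v + 7)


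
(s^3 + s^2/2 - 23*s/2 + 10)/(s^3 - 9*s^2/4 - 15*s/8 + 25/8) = 4*(s + 4)/(4*s + 5)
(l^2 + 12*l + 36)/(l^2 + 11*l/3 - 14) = 3*(l + 6)/(3*l - 7)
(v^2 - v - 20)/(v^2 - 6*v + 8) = (v^2 - v - 20)/(v^2 - 6*v + 8)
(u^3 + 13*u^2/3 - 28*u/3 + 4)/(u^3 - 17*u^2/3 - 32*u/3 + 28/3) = (u^2 + 5*u - 6)/(u^2 - 5*u - 14)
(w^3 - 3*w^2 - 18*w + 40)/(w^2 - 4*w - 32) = (w^2 - 7*w + 10)/(w - 8)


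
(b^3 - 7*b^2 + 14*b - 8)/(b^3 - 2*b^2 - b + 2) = (b - 4)/(b + 1)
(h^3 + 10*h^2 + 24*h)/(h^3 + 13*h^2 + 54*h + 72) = h/(h + 3)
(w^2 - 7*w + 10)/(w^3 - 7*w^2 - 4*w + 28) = (w - 5)/(w^2 - 5*w - 14)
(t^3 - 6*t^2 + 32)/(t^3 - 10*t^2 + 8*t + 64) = (t - 4)/(t - 8)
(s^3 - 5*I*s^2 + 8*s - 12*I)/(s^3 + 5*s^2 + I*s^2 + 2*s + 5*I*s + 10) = (s - 6*I)/(s + 5)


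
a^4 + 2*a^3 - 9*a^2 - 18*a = a*(a - 3)*(a + 2)*(a + 3)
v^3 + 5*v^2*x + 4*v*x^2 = v*(v + x)*(v + 4*x)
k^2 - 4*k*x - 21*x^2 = (k - 7*x)*(k + 3*x)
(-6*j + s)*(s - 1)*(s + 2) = -6*j*s^2 - 6*j*s + 12*j + s^3 + s^2 - 2*s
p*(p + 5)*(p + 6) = p^3 + 11*p^2 + 30*p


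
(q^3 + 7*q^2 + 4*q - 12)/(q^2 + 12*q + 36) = (q^2 + q - 2)/(q + 6)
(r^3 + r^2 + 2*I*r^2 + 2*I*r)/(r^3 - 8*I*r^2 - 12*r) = (r^2 + r*(1 + 2*I) + 2*I)/(r^2 - 8*I*r - 12)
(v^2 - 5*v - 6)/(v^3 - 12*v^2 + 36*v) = (v + 1)/(v*(v - 6))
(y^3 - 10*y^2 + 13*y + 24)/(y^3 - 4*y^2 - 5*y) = (y^2 - 11*y + 24)/(y*(y - 5))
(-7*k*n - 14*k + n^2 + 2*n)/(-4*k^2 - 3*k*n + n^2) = (7*k*n + 14*k - n^2 - 2*n)/(4*k^2 + 3*k*n - n^2)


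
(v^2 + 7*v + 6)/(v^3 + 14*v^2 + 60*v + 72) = (v + 1)/(v^2 + 8*v + 12)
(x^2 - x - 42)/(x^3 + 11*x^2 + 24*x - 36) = (x - 7)/(x^2 + 5*x - 6)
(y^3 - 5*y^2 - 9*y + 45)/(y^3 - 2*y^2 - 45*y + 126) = (y^2 - 2*y - 15)/(y^2 + y - 42)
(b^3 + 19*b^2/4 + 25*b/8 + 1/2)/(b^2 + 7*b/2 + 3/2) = (b^2 + 17*b/4 + 1)/(b + 3)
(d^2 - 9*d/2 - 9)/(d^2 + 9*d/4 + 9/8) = 4*(d - 6)/(4*d + 3)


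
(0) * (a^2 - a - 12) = 0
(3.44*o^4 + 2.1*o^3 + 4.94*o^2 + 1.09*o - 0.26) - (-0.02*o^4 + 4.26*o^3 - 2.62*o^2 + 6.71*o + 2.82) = 3.46*o^4 - 2.16*o^3 + 7.56*o^2 - 5.62*o - 3.08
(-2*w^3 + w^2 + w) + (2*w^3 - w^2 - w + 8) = 8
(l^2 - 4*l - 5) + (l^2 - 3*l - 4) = 2*l^2 - 7*l - 9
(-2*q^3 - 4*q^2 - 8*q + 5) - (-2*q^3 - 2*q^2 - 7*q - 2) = -2*q^2 - q + 7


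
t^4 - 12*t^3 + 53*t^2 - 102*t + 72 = (t - 4)*(t - 3)^2*(t - 2)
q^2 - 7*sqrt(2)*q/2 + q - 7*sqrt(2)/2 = (q + 1)*(q - 7*sqrt(2)/2)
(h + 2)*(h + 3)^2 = h^3 + 8*h^2 + 21*h + 18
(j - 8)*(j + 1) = j^2 - 7*j - 8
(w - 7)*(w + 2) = w^2 - 5*w - 14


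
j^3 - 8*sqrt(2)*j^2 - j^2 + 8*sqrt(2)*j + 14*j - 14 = (j - 1)*(j - 7*sqrt(2))*(j - sqrt(2))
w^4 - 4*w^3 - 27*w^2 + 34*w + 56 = (w - 7)*(w - 2)*(w + 1)*(w + 4)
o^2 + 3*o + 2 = (o + 1)*(o + 2)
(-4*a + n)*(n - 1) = -4*a*n + 4*a + n^2 - n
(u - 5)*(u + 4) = u^2 - u - 20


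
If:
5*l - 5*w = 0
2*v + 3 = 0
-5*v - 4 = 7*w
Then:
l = 1/2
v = -3/2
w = 1/2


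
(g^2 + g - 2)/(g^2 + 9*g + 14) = (g - 1)/(g + 7)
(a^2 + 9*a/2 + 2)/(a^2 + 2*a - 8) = (a + 1/2)/(a - 2)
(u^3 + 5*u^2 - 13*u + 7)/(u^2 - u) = u + 6 - 7/u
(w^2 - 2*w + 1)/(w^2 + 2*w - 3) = (w - 1)/(w + 3)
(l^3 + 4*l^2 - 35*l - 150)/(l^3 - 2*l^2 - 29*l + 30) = (l + 5)/(l - 1)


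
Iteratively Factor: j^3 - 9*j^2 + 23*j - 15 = (j - 1)*(j^2 - 8*j + 15) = (j - 5)*(j - 1)*(j - 3)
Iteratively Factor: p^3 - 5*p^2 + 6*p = (p - 3)*(p^2 - 2*p) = p*(p - 3)*(p - 2)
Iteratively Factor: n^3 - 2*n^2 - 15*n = (n - 5)*(n^2 + 3*n) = n*(n - 5)*(n + 3)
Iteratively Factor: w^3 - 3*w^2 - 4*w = (w - 4)*(w^2 + w) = (w - 4)*(w + 1)*(w)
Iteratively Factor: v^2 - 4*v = (v - 4)*(v)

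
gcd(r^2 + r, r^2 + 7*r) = r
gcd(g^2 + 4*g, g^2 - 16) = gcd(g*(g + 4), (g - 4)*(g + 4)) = g + 4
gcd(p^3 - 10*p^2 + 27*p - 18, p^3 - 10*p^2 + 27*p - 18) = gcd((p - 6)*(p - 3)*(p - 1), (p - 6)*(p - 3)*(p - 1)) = p^3 - 10*p^2 + 27*p - 18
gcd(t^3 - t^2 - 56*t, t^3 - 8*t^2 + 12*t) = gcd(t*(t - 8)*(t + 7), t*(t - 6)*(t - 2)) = t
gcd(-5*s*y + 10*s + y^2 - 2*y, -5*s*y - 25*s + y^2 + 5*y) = -5*s + y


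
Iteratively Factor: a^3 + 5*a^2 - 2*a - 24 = (a - 2)*(a^2 + 7*a + 12) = (a - 2)*(a + 4)*(a + 3)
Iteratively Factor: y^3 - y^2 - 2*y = (y - 2)*(y^2 + y) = (y - 2)*(y + 1)*(y)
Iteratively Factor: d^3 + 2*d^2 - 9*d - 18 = (d + 2)*(d^2 - 9) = (d + 2)*(d + 3)*(d - 3)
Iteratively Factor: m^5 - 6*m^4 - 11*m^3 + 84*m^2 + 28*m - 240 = (m - 2)*(m^4 - 4*m^3 - 19*m^2 + 46*m + 120) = (m - 4)*(m - 2)*(m^3 - 19*m - 30) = (m - 5)*(m - 4)*(m - 2)*(m^2 + 5*m + 6) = (m - 5)*(m - 4)*(m - 2)*(m + 3)*(m + 2)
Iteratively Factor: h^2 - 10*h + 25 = (h - 5)*(h - 5)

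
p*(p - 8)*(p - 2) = p^3 - 10*p^2 + 16*p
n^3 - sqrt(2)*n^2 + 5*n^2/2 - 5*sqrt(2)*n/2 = n*(n + 5/2)*(n - sqrt(2))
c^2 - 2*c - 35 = (c - 7)*(c + 5)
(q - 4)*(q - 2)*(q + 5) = q^3 - q^2 - 22*q + 40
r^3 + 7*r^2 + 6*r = r*(r + 1)*(r + 6)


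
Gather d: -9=-9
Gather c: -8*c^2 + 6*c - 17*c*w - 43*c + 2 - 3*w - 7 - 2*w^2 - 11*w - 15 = -8*c^2 + c*(-17*w - 37) - 2*w^2 - 14*w - 20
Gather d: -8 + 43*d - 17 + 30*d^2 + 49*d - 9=30*d^2 + 92*d - 34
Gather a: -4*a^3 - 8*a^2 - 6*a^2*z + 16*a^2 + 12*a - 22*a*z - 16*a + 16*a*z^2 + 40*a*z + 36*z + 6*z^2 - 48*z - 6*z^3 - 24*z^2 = -4*a^3 + a^2*(8 - 6*z) + a*(16*z^2 + 18*z - 4) - 6*z^3 - 18*z^2 - 12*z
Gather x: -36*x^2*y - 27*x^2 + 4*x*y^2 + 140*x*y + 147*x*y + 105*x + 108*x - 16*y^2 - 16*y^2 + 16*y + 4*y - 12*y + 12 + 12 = x^2*(-36*y - 27) + x*(4*y^2 + 287*y + 213) - 32*y^2 + 8*y + 24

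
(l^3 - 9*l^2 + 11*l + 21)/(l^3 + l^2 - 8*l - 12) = (l^2 - 6*l - 7)/(l^2 + 4*l + 4)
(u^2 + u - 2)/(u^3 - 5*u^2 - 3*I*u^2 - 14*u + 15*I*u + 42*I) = (u - 1)/(u^2 - u*(7 + 3*I) + 21*I)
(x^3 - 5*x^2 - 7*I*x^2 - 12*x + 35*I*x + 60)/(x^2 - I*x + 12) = (x^2 - x*(5 + 3*I) + 15*I)/(x + 3*I)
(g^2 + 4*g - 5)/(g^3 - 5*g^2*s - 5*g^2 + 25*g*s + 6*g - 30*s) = (g^2 + 4*g - 5)/(g^3 - 5*g^2*s - 5*g^2 + 25*g*s + 6*g - 30*s)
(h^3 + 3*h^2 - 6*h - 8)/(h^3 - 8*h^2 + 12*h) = (h^2 + 5*h + 4)/(h*(h - 6))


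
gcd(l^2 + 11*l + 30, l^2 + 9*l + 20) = l + 5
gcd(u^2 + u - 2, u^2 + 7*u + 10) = u + 2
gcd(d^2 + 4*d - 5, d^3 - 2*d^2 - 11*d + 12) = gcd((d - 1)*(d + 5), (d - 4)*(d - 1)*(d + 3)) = d - 1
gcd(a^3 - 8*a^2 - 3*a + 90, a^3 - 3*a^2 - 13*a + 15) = a^2 - 2*a - 15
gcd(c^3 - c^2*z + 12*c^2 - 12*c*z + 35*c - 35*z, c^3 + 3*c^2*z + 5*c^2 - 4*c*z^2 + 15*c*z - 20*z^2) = -c^2 + c*z - 5*c + 5*z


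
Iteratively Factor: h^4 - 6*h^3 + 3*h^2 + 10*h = (h - 2)*(h^3 - 4*h^2 - 5*h) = (h - 5)*(h - 2)*(h^2 + h) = h*(h - 5)*(h - 2)*(h + 1)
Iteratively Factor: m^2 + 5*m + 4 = (m + 1)*(m + 4)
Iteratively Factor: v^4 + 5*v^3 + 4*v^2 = (v)*(v^3 + 5*v^2 + 4*v) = v^2*(v^2 + 5*v + 4) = v^2*(v + 1)*(v + 4)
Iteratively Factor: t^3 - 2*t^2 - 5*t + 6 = (t - 1)*(t^2 - t - 6) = (t - 1)*(t + 2)*(t - 3)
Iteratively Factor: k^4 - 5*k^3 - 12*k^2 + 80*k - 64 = (k - 4)*(k^3 - k^2 - 16*k + 16) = (k - 4)*(k + 4)*(k^2 - 5*k + 4) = (k - 4)*(k - 1)*(k + 4)*(k - 4)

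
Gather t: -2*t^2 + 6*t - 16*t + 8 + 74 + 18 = -2*t^2 - 10*t + 100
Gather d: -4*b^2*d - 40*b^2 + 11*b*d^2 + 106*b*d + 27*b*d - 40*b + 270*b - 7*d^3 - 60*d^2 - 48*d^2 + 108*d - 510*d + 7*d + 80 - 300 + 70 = -40*b^2 + 230*b - 7*d^3 + d^2*(11*b - 108) + d*(-4*b^2 + 133*b - 395) - 150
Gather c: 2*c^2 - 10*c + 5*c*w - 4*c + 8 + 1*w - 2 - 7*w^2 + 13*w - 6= 2*c^2 + c*(5*w - 14) - 7*w^2 + 14*w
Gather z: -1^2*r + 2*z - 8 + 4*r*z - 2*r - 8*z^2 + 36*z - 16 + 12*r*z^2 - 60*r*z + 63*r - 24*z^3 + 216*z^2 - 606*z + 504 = 60*r - 24*z^3 + z^2*(12*r + 208) + z*(-56*r - 568) + 480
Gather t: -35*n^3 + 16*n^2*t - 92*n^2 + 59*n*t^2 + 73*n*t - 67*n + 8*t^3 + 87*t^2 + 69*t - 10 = -35*n^3 - 92*n^2 - 67*n + 8*t^3 + t^2*(59*n + 87) + t*(16*n^2 + 73*n + 69) - 10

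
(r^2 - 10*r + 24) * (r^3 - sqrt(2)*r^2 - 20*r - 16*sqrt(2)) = r^5 - 10*r^4 - sqrt(2)*r^4 + 4*r^3 + 10*sqrt(2)*r^3 - 40*sqrt(2)*r^2 + 200*r^2 - 480*r + 160*sqrt(2)*r - 384*sqrt(2)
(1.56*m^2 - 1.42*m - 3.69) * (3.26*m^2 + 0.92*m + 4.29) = 5.0856*m^4 - 3.194*m^3 - 6.6434*m^2 - 9.4866*m - 15.8301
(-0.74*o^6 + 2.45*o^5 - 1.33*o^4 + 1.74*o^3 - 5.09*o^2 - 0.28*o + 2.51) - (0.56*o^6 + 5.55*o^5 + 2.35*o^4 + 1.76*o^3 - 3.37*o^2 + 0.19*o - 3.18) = -1.3*o^6 - 3.1*o^5 - 3.68*o^4 - 0.02*o^3 - 1.72*o^2 - 0.47*o + 5.69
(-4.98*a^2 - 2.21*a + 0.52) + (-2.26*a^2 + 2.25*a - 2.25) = -7.24*a^2 + 0.04*a - 1.73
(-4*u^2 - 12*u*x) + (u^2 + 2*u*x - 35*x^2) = -3*u^2 - 10*u*x - 35*x^2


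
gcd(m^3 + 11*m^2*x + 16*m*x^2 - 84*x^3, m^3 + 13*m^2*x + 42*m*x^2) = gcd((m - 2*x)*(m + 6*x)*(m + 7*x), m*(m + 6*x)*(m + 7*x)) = m^2 + 13*m*x + 42*x^2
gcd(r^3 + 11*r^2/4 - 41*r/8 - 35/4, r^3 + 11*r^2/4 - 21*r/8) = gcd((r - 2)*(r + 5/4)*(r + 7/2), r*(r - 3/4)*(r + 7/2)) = r + 7/2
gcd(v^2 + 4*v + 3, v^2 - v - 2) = v + 1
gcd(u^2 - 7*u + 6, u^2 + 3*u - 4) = u - 1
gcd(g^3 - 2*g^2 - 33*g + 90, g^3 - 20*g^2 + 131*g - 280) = g - 5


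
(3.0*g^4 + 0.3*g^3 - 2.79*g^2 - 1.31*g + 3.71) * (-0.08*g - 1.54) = -0.24*g^5 - 4.644*g^4 - 0.2388*g^3 + 4.4014*g^2 + 1.7206*g - 5.7134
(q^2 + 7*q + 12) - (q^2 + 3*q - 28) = 4*q + 40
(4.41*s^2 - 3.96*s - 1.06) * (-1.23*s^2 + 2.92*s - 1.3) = -5.4243*s^4 + 17.748*s^3 - 15.9924*s^2 + 2.0528*s + 1.378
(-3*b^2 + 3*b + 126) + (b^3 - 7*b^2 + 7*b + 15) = b^3 - 10*b^2 + 10*b + 141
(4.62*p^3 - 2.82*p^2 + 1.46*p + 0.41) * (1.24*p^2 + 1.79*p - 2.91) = 5.7288*p^5 + 4.773*p^4 - 16.6816*p^3 + 11.328*p^2 - 3.5147*p - 1.1931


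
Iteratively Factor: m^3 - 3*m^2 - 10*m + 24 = (m + 3)*(m^2 - 6*m + 8) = (m - 4)*(m + 3)*(m - 2)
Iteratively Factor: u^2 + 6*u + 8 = (u + 2)*(u + 4)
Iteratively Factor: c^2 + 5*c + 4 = (c + 4)*(c + 1)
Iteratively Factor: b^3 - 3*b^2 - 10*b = (b + 2)*(b^2 - 5*b) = (b - 5)*(b + 2)*(b)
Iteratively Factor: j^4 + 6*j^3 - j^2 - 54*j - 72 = (j - 3)*(j^3 + 9*j^2 + 26*j + 24) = (j - 3)*(j + 2)*(j^2 + 7*j + 12) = (j - 3)*(j + 2)*(j + 3)*(j + 4)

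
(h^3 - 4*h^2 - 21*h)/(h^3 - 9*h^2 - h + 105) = h/(h - 5)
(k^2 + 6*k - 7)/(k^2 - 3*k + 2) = (k + 7)/(k - 2)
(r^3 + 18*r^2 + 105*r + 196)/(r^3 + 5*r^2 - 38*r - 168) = (r + 7)/(r - 6)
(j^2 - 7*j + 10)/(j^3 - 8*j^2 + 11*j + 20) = (j - 2)/(j^2 - 3*j - 4)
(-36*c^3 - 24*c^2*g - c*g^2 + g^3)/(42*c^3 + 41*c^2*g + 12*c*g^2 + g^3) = (-6*c + g)/(7*c + g)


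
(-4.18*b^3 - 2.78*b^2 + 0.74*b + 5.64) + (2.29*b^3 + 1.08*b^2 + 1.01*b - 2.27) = -1.89*b^3 - 1.7*b^2 + 1.75*b + 3.37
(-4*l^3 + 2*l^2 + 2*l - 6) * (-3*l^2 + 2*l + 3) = 12*l^5 - 14*l^4 - 14*l^3 + 28*l^2 - 6*l - 18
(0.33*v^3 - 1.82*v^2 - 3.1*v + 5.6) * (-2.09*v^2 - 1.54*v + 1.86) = -0.6897*v^5 + 3.2956*v^4 + 9.8956*v^3 - 10.3152*v^2 - 14.39*v + 10.416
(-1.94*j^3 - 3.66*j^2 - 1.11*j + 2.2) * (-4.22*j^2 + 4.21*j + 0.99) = 8.1868*j^5 + 7.2778*j^4 - 12.645*j^3 - 17.5805*j^2 + 8.1631*j + 2.178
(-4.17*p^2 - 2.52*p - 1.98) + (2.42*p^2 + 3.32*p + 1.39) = -1.75*p^2 + 0.8*p - 0.59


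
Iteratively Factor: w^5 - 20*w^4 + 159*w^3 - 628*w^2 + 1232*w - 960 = (w - 3)*(w^4 - 17*w^3 + 108*w^2 - 304*w + 320) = (w - 4)*(w - 3)*(w^3 - 13*w^2 + 56*w - 80) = (w - 4)^2*(w - 3)*(w^2 - 9*w + 20) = (w - 5)*(w - 4)^2*(w - 3)*(w - 4)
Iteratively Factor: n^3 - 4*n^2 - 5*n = (n + 1)*(n^2 - 5*n) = n*(n + 1)*(n - 5)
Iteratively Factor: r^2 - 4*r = (r - 4)*(r)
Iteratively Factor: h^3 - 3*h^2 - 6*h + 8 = (h + 2)*(h^2 - 5*h + 4) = (h - 1)*(h + 2)*(h - 4)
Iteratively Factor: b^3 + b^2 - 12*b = (b + 4)*(b^2 - 3*b) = b*(b + 4)*(b - 3)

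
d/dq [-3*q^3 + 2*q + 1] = 2 - 9*q^2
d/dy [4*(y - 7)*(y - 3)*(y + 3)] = 12*y^2 - 56*y - 36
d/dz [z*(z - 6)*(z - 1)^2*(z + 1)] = 5*z^4 - 28*z^3 + 15*z^2 + 14*z - 6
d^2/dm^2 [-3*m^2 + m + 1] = -6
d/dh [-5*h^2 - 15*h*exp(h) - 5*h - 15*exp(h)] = -15*h*exp(h) - 10*h - 30*exp(h) - 5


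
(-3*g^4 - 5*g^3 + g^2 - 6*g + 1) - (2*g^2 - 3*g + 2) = -3*g^4 - 5*g^3 - g^2 - 3*g - 1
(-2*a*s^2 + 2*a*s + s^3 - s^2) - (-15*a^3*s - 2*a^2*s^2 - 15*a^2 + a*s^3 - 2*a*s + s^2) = 15*a^3*s + 2*a^2*s^2 + 15*a^2 - a*s^3 - 2*a*s^2 + 4*a*s + s^3 - 2*s^2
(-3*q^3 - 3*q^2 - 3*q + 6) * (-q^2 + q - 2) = 3*q^5 + 6*q^3 - 3*q^2 + 12*q - 12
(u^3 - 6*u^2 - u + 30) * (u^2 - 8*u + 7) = u^5 - 14*u^4 + 54*u^3 - 4*u^2 - 247*u + 210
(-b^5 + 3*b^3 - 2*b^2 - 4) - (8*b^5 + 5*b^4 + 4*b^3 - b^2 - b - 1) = -9*b^5 - 5*b^4 - b^3 - b^2 + b - 3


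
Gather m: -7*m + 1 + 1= 2 - 7*m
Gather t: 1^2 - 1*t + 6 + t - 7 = 0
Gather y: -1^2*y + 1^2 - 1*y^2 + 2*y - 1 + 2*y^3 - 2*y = 2*y^3 - y^2 - y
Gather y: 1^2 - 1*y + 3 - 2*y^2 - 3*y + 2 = -2*y^2 - 4*y + 6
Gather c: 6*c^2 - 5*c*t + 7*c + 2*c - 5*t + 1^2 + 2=6*c^2 + c*(9 - 5*t) - 5*t + 3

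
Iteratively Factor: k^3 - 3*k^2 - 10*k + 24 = (k - 4)*(k^2 + k - 6) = (k - 4)*(k + 3)*(k - 2)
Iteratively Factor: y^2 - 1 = (y + 1)*(y - 1)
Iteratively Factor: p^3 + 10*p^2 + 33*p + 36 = (p + 3)*(p^2 + 7*p + 12) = (p + 3)^2*(p + 4)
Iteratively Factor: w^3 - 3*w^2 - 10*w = (w)*(w^2 - 3*w - 10) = w*(w - 5)*(w + 2)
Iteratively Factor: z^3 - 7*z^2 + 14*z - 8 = (z - 4)*(z^2 - 3*z + 2) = (z - 4)*(z - 1)*(z - 2)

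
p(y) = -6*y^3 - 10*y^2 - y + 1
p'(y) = -18*y^2 - 20*y - 1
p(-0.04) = 1.02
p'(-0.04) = -0.23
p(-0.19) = 0.87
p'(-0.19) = 2.15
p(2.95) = -243.01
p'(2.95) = -216.64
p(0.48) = -2.45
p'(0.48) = -14.75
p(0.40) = -1.38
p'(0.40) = -11.88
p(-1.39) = -0.82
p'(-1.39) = -7.98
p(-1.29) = -1.47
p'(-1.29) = -5.15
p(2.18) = -110.87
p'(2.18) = -130.14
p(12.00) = -11819.00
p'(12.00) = -2833.00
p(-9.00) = 3574.00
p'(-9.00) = -1279.00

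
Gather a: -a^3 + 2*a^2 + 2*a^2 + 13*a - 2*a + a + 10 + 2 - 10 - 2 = -a^3 + 4*a^2 + 12*a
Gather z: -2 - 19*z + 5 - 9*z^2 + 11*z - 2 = -9*z^2 - 8*z + 1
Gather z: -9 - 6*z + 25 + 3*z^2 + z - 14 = 3*z^2 - 5*z + 2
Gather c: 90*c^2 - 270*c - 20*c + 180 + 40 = 90*c^2 - 290*c + 220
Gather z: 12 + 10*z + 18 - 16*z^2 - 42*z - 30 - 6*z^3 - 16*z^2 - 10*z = -6*z^3 - 32*z^2 - 42*z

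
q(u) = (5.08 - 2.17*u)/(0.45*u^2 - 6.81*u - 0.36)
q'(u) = (5.08 - 2.17*u)*(6.81 - 0.9*u)/(0.45*u^2 - 6.81*u - 0.36)^2 - 2.17/(0.45*u^2 - 6.81*u - 0.36)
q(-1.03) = 1.03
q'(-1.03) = 0.81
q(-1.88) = 0.65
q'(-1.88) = 0.24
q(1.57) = -0.17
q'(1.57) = 0.31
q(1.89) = -0.08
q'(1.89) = 0.22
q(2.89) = 0.07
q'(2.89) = 0.11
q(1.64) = -0.15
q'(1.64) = 0.29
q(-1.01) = 1.04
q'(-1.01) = 0.84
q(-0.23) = 4.54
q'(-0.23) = 24.11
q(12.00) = 1.21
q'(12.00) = 0.41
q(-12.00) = 0.21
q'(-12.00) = 0.01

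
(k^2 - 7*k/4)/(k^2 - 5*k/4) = (4*k - 7)/(4*k - 5)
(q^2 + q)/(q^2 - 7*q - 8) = q/(q - 8)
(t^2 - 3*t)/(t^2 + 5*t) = (t - 3)/(t + 5)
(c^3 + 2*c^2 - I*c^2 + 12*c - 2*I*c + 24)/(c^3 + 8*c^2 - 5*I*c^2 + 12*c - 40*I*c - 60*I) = (c^2 - I*c + 12)/(c^2 + c*(6 - 5*I) - 30*I)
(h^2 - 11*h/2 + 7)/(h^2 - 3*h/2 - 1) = (2*h - 7)/(2*h + 1)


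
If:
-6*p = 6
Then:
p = -1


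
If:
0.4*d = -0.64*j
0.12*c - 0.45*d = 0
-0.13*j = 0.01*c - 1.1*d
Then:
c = 0.00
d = 0.00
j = 0.00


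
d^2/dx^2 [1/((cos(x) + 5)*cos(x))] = (-(1 - cos(2*x))^2 + 75*cos(x)/4 - 27*cos(2*x)/2 - 15*cos(3*x)/4 + 81/2)/((cos(x) + 5)^3*cos(x)^3)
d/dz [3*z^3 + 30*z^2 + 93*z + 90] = 9*z^2 + 60*z + 93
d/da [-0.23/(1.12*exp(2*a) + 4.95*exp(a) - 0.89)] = (0.5152*exp(a) + 1.1385)*exp(a)/(1.12*exp(2*a) + 4.95*exp(a) - 0.89)^2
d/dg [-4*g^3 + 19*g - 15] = 19 - 12*g^2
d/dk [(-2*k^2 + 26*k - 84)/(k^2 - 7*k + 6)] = -12/(k^2 - 2*k + 1)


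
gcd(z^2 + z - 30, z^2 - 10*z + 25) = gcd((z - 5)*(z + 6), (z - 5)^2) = z - 5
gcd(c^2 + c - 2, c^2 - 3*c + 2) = c - 1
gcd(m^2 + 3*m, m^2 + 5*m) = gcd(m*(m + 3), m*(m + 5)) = m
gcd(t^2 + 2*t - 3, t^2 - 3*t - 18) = t + 3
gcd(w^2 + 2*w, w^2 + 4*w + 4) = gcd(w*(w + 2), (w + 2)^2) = w + 2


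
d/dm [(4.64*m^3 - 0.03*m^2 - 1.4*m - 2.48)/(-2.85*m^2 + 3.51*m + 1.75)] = (-13.224*m^4 + 32.5728*m^3 + 20.2647*m^2 - 14.241*m + 6.2548)/(8.1225*m^4 - 20.007*m^3 + 2.3451*m^2 + 12.285*m + 3.0625)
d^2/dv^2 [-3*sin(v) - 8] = 3*sin(v)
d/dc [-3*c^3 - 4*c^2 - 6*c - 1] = -9*c^2 - 8*c - 6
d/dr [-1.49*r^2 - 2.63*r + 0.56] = -2.98*r - 2.63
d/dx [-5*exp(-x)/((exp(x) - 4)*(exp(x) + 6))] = 5*(3*exp(2*x) + 4*exp(x) - 24)*exp(-x)/(exp(4*x) + 4*exp(3*x) - 44*exp(2*x) - 96*exp(x) + 576)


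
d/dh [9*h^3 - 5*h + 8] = 27*h^2 - 5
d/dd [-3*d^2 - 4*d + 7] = -6*d - 4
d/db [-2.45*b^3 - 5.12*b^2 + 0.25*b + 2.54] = -7.35*b^2 - 10.24*b + 0.25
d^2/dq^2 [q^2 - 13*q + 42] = 2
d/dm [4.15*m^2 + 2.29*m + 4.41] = 8.3*m + 2.29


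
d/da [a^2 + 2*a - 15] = 2*a + 2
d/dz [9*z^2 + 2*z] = 18*z + 2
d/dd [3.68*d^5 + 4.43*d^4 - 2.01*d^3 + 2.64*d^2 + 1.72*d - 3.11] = 18.4*d^4 + 17.72*d^3 - 6.03*d^2 + 5.28*d + 1.72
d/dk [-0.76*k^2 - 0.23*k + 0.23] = -1.52*k - 0.23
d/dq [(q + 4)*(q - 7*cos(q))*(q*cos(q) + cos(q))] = (q + 1)*(q + 4)*(7*sin(q) + 1)*cos(q) + (q + 1)*(q - 7*cos(q))*cos(q) - (q + 4)*(q - 7*cos(q))*(q*sin(q) - sqrt(2)*cos(q + pi/4))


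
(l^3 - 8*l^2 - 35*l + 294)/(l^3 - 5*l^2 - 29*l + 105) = (l^2 - l - 42)/(l^2 + 2*l - 15)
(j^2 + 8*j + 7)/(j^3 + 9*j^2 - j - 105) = (j + 1)/(j^2 + 2*j - 15)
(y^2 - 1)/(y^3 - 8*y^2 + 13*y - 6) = (y + 1)/(y^2 - 7*y + 6)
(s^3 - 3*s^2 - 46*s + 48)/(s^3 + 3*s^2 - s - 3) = (s^2 - 2*s - 48)/(s^2 + 4*s + 3)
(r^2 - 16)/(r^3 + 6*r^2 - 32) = (r - 4)/(r^2 + 2*r - 8)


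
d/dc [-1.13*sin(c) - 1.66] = -1.13*cos(c)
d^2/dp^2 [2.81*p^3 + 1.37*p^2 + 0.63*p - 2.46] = 16.86*p + 2.74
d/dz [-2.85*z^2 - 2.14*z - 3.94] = -5.7*z - 2.14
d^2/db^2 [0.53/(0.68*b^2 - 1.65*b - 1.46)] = (0.490144*b^2 - 1.18932*b - 0.53*(1.36*b - 1.65)*(2.72*b - 3.3) - 1.052368)/(-0.68*b^2 + 1.65*b + 1.46)^3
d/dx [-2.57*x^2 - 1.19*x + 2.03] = -5.14*x - 1.19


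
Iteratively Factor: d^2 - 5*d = (d)*(d - 5)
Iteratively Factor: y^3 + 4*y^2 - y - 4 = (y + 1)*(y^2 + 3*y - 4) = (y + 1)*(y + 4)*(y - 1)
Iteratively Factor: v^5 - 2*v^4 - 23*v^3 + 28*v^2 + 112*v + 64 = (v - 4)*(v^4 + 2*v^3 - 15*v^2 - 32*v - 16) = (v - 4)^2*(v^3 + 6*v^2 + 9*v + 4) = (v - 4)^2*(v + 1)*(v^2 + 5*v + 4) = (v - 4)^2*(v + 1)^2*(v + 4)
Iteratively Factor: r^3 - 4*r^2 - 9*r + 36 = (r - 4)*(r^2 - 9) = (r - 4)*(r - 3)*(r + 3)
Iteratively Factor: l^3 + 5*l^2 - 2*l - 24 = (l + 4)*(l^2 + l - 6) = (l - 2)*(l + 4)*(l + 3)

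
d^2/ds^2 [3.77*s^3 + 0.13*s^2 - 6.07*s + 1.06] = 22.62*s + 0.26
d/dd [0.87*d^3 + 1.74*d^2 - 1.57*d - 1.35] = 2.61*d^2 + 3.48*d - 1.57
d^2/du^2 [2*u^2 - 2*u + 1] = 4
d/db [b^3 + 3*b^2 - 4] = 3*b*(b + 2)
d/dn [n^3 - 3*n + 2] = 3*n^2 - 3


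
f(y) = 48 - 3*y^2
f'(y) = -6*y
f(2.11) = 34.64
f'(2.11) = -12.66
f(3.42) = 12.91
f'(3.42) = -20.52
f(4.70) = -18.27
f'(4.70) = -28.20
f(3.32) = 14.93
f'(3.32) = -19.92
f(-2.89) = 22.94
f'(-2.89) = 17.34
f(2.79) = 24.65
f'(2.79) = -16.74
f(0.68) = 46.61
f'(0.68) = -4.08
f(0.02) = 48.00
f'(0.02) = -0.12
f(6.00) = -60.00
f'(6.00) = -36.00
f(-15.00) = -627.00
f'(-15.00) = 90.00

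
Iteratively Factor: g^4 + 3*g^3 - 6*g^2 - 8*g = (g)*(g^3 + 3*g^2 - 6*g - 8) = g*(g + 1)*(g^2 + 2*g - 8) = g*(g - 2)*(g + 1)*(g + 4)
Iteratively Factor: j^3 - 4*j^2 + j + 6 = (j + 1)*(j^2 - 5*j + 6) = (j - 3)*(j + 1)*(j - 2)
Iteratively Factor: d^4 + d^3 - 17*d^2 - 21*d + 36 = (d - 4)*(d^3 + 5*d^2 + 3*d - 9) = (d - 4)*(d + 3)*(d^2 + 2*d - 3) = (d - 4)*(d + 3)^2*(d - 1)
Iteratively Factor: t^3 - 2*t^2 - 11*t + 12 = (t - 4)*(t^2 + 2*t - 3) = (t - 4)*(t - 1)*(t + 3)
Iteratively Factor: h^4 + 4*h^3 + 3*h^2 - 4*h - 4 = (h + 1)*(h^3 + 3*h^2 - 4) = (h + 1)*(h + 2)*(h^2 + h - 2) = (h - 1)*(h + 1)*(h + 2)*(h + 2)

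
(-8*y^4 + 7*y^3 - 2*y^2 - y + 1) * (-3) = 24*y^4 - 21*y^3 + 6*y^2 + 3*y - 3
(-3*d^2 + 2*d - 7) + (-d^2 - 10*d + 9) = -4*d^2 - 8*d + 2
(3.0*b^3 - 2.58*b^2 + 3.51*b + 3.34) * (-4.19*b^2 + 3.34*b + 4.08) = -12.57*b^5 + 20.8302*b^4 - 11.0841*b^3 - 12.7976*b^2 + 25.4764*b + 13.6272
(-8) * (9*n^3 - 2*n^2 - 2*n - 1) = -72*n^3 + 16*n^2 + 16*n + 8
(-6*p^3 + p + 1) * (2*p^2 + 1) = -12*p^5 - 4*p^3 + 2*p^2 + p + 1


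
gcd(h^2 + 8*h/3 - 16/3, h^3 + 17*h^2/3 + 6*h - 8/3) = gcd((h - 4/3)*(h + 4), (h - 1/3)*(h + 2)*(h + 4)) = h + 4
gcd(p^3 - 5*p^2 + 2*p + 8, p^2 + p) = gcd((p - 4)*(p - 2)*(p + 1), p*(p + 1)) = p + 1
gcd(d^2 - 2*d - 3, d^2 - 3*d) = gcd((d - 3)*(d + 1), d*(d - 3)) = d - 3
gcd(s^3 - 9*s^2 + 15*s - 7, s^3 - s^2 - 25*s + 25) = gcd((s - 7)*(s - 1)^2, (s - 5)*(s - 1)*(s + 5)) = s - 1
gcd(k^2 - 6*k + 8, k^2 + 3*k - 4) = 1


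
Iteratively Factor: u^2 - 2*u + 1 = (u - 1)*(u - 1)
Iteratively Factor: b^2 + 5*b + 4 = (b + 1)*(b + 4)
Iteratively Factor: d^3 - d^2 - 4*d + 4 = (d - 2)*(d^2 + d - 2) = (d - 2)*(d + 2)*(d - 1)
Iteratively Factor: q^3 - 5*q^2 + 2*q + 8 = (q + 1)*(q^2 - 6*q + 8) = (q - 2)*(q + 1)*(q - 4)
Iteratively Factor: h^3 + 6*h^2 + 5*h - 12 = (h + 4)*(h^2 + 2*h - 3) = (h + 3)*(h + 4)*(h - 1)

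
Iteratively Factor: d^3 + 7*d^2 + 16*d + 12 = (d + 3)*(d^2 + 4*d + 4) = (d + 2)*(d + 3)*(d + 2)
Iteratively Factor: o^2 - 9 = (o + 3)*(o - 3)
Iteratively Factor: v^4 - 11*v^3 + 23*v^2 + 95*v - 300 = (v - 4)*(v^3 - 7*v^2 - 5*v + 75) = (v - 5)*(v - 4)*(v^2 - 2*v - 15) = (v - 5)^2*(v - 4)*(v + 3)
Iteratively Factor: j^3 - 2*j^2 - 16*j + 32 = (j - 4)*(j^2 + 2*j - 8) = (j - 4)*(j + 4)*(j - 2)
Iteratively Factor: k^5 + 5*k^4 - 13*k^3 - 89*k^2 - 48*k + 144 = (k - 4)*(k^4 + 9*k^3 + 23*k^2 + 3*k - 36) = (k - 4)*(k - 1)*(k^3 + 10*k^2 + 33*k + 36) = (k - 4)*(k - 1)*(k + 4)*(k^2 + 6*k + 9) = (k - 4)*(k - 1)*(k + 3)*(k + 4)*(k + 3)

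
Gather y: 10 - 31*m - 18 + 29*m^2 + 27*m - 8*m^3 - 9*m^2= -8*m^3 + 20*m^2 - 4*m - 8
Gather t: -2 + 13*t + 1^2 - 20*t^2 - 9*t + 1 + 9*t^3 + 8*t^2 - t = 9*t^3 - 12*t^2 + 3*t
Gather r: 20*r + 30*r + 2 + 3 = 50*r + 5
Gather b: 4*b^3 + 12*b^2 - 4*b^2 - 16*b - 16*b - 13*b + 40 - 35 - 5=4*b^3 + 8*b^2 - 45*b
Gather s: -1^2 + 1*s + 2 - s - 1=0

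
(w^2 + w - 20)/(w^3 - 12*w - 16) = (w + 5)/(w^2 + 4*w + 4)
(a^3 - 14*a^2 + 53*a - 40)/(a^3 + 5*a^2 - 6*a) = (a^2 - 13*a + 40)/(a*(a + 6))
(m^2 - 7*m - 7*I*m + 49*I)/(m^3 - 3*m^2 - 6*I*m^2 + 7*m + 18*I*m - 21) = (m - 7)/(m^2 + m*(-3 + I) - 3*I)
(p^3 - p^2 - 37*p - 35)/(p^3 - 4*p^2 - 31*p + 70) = (p + 1)/(p - 2)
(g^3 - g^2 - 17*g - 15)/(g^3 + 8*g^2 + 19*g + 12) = (g - 5)/(g + 4)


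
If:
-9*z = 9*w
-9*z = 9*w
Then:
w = -z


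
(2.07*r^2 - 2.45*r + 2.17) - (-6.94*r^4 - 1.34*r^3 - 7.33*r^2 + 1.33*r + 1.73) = 6.94*r^4 + 1.34*r^3 + 9.4*r^2 - 3.78*r + 0.44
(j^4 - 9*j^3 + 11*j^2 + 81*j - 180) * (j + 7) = j^5 - 2*j^4 - 52*j^3 + 158*j^2 + 387*j - 1260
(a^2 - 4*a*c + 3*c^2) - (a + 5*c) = a^2 - 4*a*c - a + 3*c^2 - 5*c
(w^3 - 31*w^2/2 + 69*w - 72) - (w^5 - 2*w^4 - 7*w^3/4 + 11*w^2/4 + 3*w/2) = -w^5 + 2*w^4 + 11*w^3/4 - 73*w^2/4 + 135*w/2 - 72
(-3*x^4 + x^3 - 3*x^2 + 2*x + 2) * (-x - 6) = 3*x^5 + 17*x^4 - 3*x^3 + 16*x^2 - 14*x - 12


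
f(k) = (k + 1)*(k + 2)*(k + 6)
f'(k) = (k + 1)*(k + 2) + (k + 1)*(k + 6) + (k + 2)*(k + 6) = 3*k^2 + 18*k + 20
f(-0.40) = 5.38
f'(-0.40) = 13.28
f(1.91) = 90.00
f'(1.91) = 65.32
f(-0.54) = 3.67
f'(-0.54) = 11.15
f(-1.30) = -0.99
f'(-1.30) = 1.67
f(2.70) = 151.29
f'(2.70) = 90.47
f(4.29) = 342.39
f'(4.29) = 152.43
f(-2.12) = 0.52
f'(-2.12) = -4.68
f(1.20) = 50.69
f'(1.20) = 45.92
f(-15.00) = -1638.00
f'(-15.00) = 425.00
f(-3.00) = 6.00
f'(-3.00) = -7.00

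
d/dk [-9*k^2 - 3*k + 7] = -18*k - 3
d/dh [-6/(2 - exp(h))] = -6*exp(h)/(exp(h) - 2)^2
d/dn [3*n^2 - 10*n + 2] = 6*n - 10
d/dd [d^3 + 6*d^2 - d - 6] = 3*d^2 + 12*d - 1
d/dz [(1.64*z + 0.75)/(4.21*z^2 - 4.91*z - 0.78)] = (-6.9044*z^2 - 6.315*z + 2.4033)/(17.7241*z^4 - 41.3422*z^3 + 17.5405*z^2 + 7.6596*z + 0.6084)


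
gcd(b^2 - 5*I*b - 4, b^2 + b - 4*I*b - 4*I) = b - 4*I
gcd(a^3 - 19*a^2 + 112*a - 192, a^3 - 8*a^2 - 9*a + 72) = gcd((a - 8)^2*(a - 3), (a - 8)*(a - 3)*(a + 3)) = a^2 - 11*a + 24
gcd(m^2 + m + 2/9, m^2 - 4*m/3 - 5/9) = m + 1/3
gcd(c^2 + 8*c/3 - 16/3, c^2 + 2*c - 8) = c + 4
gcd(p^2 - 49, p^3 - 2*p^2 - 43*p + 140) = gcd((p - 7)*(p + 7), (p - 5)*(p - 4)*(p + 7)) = p + 7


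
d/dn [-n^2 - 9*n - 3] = -2*n - 9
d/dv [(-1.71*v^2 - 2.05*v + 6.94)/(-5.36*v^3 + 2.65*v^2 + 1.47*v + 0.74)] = (-9.1656*v^4 - 21.976*v^3 + 114.514*v^2 - 39.3128*v - 11.7188)/(28.7296*v^6 - 28.408*v^5 - 8.7359*v^4 - 0.141800000000001*v^3 + 6.0829*v^2 + 2.1756*v + 0.5476)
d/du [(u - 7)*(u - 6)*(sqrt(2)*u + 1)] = 3*sqrt(2)*u^2 - 26*sqrt(2)*u + 2*u - 13 + 42*sqrt(2)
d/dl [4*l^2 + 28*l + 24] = 8*l + 28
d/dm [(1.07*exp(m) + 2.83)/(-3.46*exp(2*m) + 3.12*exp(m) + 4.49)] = (3.7022*exp(2*m) + 19.5836*exp(m) - 4.0253)*exp(m)/(11.9716*exp(4*m) - 21.5904*exp(3*m) - 21.3364*exp(2*m) + 28.0176*exp(m) + 20.1601)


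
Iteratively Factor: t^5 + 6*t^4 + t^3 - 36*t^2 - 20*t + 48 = (t - 2)*(t^4 + 8*t^3 + 17*t^2 - 2*t - 24) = (t - 2)*(t - 1)*(t^3 + 9*t^2 + 26*t + 24) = (t - 2)*(t - 1)*(t + 4)*(t^2 + 5*t + 6) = (t - 2)*(t - 1)*(t + 2)*(t + 4)*(t + 3)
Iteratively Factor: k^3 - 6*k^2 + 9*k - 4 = (k - 4)*(k^2 - 2*k + 1) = (k - 4)*(k - 1)*(k - 1)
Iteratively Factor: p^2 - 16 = (p - 4)*(p + 4)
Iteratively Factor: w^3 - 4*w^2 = (w)*(w^2 - 4*w) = w^2*(w - 4)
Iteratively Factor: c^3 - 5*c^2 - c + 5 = (c + 1)*(c^2 - 6*c + 5) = (c - 1)*(c + 1)*(c - 5)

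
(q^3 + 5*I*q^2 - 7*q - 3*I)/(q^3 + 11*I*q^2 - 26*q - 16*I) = (q^2 + 4*I*q - 3)/(q^2 + 10*I*q - 16)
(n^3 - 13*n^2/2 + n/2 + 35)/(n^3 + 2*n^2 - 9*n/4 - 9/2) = 2*(2*n^2 - 17*n + 35)/(4*n^2 - 9)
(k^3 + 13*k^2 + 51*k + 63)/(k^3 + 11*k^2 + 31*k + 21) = (k + 3)/(k + 1)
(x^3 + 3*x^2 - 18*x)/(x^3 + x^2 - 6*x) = (x^2 + 3*x - 18)/(x^2 + x - 6)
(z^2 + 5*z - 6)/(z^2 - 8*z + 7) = (z + 6)/(z - 7)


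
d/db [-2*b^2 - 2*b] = -4*b - 2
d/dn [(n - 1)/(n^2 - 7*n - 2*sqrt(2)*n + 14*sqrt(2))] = (n^2 - 7*n - 2*sqrt(2)*n + (n - 1)*(-2*n + 2*sqrt(2) + 7) + 14*sqrt(2))/(n^2 - 7*n - 2*sqrt(2)*n + 14*sqrt(2))^2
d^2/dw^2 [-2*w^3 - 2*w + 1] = -12*w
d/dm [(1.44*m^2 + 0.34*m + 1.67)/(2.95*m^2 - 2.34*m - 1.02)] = (-4.3726*m^2 - 12.7906*m + 3.561)/(8.7025*m^4 - 13.806*m^3 - 0.542400000000002*m^2 + 4.7736*m + 1.0404)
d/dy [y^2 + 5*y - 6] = 2*y + 5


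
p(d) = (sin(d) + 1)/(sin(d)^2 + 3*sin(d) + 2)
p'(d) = (-2*sin(d)*cos(d) - 3*cos(d))*(sin(d) + 1)/(sin(d)^2 + 3*sin(d) + 2)^2 + cos(d)/(sin(d)^2 + 3*sin(d) + 2) = -cos(d)/(sin(d) + 2)^2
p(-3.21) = 0.48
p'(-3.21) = 0.23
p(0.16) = 0.46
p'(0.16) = -0.21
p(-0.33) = 0.60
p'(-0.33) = -0.34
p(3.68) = 0.67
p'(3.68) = 0.39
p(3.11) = 0.49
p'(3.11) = 0.24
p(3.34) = 0.55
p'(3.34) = 0.30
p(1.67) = 0.33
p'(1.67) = 0.01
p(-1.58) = 1.00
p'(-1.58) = 0.01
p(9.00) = 0.41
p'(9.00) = 0.16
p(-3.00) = 0.54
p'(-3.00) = 0.29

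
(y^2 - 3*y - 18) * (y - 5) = y^3 - 8*y^2 - 3*y + 90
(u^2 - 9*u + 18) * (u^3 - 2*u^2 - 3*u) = u^5 - 11*u^4 + 33*u^3 - 9*u^2 - 54*u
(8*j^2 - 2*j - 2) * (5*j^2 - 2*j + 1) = 40*j^4 - 26*j^3 + 2*j^2 + 2*j - 2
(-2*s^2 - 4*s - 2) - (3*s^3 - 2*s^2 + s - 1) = -3*s^3 - 5*s - 1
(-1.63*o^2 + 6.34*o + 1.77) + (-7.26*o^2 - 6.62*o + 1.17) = -8.89*o^2 - 0.28*o + 2.94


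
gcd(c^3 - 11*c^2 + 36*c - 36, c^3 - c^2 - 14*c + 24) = c^2 - 5*c + 6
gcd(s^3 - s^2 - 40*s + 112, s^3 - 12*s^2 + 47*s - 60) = s - 4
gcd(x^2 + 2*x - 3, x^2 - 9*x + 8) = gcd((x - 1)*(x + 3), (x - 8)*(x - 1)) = x - 1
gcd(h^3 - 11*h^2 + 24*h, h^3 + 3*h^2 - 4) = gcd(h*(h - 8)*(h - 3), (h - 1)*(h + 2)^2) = 1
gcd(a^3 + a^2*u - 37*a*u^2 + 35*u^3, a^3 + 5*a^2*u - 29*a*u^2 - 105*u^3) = -a^2 - 2*a*u + 35*u^2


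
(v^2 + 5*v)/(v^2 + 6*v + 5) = v/(v + 1)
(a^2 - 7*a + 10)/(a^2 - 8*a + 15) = (a - 2)/(a - 3)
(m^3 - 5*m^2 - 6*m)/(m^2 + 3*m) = (m^2 - 5*m - 6)/(m + 3)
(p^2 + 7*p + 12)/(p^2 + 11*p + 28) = (p + 3)/(p + 7)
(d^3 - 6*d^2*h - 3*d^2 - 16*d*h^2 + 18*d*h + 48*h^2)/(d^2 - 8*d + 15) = (d^2 - 6*d*h - 16*h^2)/(d - 5)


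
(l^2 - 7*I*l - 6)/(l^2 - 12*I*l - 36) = (l - I)/(l - 6*I)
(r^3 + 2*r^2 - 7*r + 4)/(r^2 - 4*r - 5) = (-r^3 - 2*r^2 + 7*r - 4)/(-r^2 + 4*r + 5)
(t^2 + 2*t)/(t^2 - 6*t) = (t + 2)/(t - 6)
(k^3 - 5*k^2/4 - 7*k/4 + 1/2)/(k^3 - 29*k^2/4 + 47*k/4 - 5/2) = (k + 1)/(k - 5)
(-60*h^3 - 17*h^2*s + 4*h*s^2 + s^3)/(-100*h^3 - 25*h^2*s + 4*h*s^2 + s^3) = (-12*h^2 - h*s + s^2)/(-20*h^2 - h*s + s^2)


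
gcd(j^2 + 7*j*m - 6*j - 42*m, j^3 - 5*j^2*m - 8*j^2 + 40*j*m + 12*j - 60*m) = j - 6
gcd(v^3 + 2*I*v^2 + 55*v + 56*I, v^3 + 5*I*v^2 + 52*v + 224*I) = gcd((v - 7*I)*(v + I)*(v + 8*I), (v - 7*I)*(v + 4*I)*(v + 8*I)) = v^2 + I*v + 56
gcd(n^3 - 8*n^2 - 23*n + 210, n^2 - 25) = n + 5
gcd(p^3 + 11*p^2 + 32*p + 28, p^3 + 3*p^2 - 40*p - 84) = p^2 + 9*p + 14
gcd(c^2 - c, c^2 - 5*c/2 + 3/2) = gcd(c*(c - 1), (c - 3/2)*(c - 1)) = c - 1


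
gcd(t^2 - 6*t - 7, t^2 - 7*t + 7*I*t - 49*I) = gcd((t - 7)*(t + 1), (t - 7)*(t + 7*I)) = t - 7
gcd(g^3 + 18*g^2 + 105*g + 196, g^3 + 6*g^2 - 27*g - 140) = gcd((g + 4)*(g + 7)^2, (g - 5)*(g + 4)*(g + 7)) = g^2 + 11*g + 28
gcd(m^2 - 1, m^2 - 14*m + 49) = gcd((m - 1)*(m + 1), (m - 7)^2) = 1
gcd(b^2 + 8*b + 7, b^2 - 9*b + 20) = 1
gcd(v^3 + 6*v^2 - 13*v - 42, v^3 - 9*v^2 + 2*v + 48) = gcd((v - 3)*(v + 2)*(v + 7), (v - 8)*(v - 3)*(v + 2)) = v^2 - v - 6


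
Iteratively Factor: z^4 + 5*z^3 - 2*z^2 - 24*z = (z + 4)*(z^3 + z^2 - 6*z) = z*(z + 4)*(z^2 + z - 6) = z*(z - 2)*(z + 4)*(z + 3)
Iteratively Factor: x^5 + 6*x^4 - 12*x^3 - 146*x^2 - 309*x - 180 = (x + 3)*(x^4 + 3*x^3 - 21*x^2 - 83*x - 60) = (x - 5)*(x + 3)*(x^3 + 8*x^2 + 19*x + 12) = (x - 5)*(x + 3)^2*(x^2 + 5*x + 4) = (x - 5)*(x + 3)^2*(x + 4)*(x + 1)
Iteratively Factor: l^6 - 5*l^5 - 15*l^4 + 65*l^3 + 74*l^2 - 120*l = (l - 4)*(l^5 - l^4 - 19*l^3 - 11*l^2 + 30*l) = (l - 4)*(l + 3)*(l^4 - 4*l^3 - 7*l^2 + 10*l) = (l - 5)*(l - 4)*(l + 3)*(l^3 + l^2 - 2*l) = (l - 5)*(l - 4)*(l - 1)*(l + 3)*(l^2 + 2*l) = l*(l - 5)*(l - 4)*(l - 1)*(l + 3)*(l + 2)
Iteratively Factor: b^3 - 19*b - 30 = (b + 2)*(b^2 - 2*b - 15) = (b - 5)*(b + 2)*(b + 3)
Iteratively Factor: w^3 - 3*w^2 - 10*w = (w - 5)*(w^2 + 2*w) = (w - 5)*(w + 2)*(w)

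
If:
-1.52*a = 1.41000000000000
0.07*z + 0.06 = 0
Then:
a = -0.93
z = -0.86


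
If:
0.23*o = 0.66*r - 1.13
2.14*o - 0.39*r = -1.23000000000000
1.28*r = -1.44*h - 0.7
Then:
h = -1.92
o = -0.28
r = 1.61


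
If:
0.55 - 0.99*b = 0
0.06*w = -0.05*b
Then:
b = 0.56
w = -0.46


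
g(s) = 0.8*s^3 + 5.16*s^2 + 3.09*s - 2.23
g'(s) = 2.4*s^2 + 10.32*s + 3.09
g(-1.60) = 2.76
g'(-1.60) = -7.28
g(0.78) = 3.70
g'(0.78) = 12.60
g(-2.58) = 10.41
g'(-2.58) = -7.56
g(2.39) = 45.55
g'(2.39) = 41.46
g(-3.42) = 15.55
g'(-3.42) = -4.13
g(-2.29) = 8.15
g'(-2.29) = -7.96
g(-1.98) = 5.67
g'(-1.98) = -7.93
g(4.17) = 158.39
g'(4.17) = 87.86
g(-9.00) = -195.28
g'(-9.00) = 104.61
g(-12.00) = -678.67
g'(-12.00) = 224.85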